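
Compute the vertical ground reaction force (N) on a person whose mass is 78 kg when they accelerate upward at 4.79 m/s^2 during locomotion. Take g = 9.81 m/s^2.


GRF = m * (g + a)
GRF = 78 * (9.81 + 4.79)
GRF = 78 * 14.6000
GRF = 1138.8000


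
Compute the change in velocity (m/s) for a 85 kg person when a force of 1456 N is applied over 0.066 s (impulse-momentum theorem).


J = F * dt = 1456 * 0.066 = 96.0960 N*s
delta_v = J / m
delta_v = 96.0960 / 85
delta_v = 1.1305


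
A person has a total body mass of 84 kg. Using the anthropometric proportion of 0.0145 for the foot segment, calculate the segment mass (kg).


m_segment = body_mass * fraction
m_segment = 84 * 0.0145
m_segment = 1.2180


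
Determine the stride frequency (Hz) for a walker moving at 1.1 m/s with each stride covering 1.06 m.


f = v / stride_length
f = 1.1 / 1.06
f = 1.0377


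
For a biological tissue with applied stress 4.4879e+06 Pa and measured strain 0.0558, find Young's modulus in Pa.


E = stress / strain
E = 4.4879e+06 / 0.0558
E = 8.0428e+07


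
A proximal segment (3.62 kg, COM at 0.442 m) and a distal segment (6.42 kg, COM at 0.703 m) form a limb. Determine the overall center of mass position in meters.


COM = (m1*x1 + m2*x2) / (m1 + m2)
COM = (3.62*0.442 + 6.42*0.703) / (3.62 + 6.42)
Numerator = 6.1133
Denominator = 10.0400
COM = 0.6089


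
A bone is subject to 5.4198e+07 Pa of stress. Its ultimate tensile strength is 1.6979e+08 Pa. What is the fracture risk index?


FRI = applied / ultimate
FRI = 5.4198e+07 / 1.6979e+08
FRI = 0.3192


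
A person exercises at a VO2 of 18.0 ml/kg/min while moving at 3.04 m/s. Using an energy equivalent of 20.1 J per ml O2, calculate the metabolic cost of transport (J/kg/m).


Power per kg = VO2 * 20.1 / 60
Power per kg = 18.0 * 20.1 / 60 = 6.0300 W/kg
Cost = power_per_kg / speed
Cost = 6.0300 / 3.04
Cost = 1.9836


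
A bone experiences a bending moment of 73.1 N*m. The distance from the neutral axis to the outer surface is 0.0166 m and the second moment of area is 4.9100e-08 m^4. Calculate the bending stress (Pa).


sigma = M * c / I
sigma = 73.1 * 0.0166 / 4.9100e-08
M * c = 1.2135
sigma = 2.4714e+07


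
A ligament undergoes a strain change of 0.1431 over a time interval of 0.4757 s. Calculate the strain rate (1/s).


strain_rate = delta_strain / delta_t
strain_rate = 0.1431 / 0.4757
strain_rate = 0.3008


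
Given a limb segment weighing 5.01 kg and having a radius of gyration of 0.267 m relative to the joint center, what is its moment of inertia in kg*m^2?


I = m * k^2
I = 5.01 * 0.267^2
k^2 = 0.0713
I = 0.3572


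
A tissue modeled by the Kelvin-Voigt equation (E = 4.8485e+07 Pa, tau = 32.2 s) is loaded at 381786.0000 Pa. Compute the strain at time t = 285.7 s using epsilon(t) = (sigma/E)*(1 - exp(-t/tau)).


epsilon(t) = (sigma/E) * (1 - exp(-t/tau))
sigma/E = 381786.0000 / 4.8485e+07 = 0.0079
exp(-t/tau) = exp(-285.7 / 32.2) = 1.4017e-04
epsilon = 0.0079 * (1 - 1.4017e-04)
epsilon = 0.0079


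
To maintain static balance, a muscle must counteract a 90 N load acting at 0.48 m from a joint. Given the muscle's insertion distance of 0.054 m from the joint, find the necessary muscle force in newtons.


F_muscle = W * d_load / d_muscle
F_muscle = 90 * 0.48 / 0.054
Numerator = 43.2000
F_muscle = 800.0000


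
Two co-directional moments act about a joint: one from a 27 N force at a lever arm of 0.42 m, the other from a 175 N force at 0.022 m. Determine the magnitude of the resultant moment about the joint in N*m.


M = F1 * d1 + F2 * d2
M = 27 * 0.42 + 175 * 0.022
M = 11.3400 + 3.8500
M = 15.1900


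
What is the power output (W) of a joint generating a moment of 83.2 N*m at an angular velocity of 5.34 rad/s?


P = M * omega
P = 83.2 * 5.34
P = 444.2880


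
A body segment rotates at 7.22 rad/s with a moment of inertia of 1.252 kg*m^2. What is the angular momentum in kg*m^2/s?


L = I * omega
L = 1.252 * 7.22
L = 9.0394


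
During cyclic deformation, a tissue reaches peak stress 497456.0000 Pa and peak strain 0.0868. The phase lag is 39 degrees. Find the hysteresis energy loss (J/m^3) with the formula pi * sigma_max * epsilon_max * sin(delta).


E_loss = pi * sigma_max * epsilon_max * sin(delta)
delta = 39 deg = 0.6807 rad
sin(delta) = 0.6293
E_loss = pi * 497456.0000 * 0.0868 * 0.6293
E_loss = 85368.1903


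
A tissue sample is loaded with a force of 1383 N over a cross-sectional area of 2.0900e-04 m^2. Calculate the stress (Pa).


stress = F / A
stress = 1383 / 2.0900e-04
stress = 6.6172e+06


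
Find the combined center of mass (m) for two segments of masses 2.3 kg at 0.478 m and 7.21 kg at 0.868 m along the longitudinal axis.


COM = (m1*x1 + m2*x2) / (m1 + m2)
COM = (2.3*0.478 + 7.21*0.868) / (2.3 + 7.21)
Numerator = 7.3577
Denominator = 9.5100
COM = 0.7737


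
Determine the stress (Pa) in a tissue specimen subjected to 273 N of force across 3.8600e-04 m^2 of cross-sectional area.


stress = F / A
stress = 273 / 3.8600e-04
stress = 707253.8860


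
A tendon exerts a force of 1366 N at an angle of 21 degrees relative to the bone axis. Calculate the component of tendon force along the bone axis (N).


F_eff = F_tendon * cos(theta)
theta = 21 deg = 0.3665 rad
cos(theta) = 0.9336
F_eff = 1366 * 0.9336
F_eff = 1275.2709


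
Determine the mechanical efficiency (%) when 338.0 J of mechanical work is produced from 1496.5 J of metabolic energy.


eta = (W_mech / E_meta) * 100
eta = (338.0 / 1496.5) * 100
ratio = 0.2259
eta = 22.5860


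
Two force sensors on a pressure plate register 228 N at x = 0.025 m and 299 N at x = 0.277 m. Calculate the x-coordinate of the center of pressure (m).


COP_x = (F1*x1 + F2*x2) / (F1 + F2)
COP_x = (228*0.025 + 299*0.277) / (228 + 299)
Numerator = 88.5230
Denominator = 527
COP_x = 0.1680


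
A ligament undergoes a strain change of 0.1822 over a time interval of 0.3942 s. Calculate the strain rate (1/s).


strain_rate = delta_strain / delta_t
strain_rate = 0.1822 / 0.3942
strain_rate = 0.4622


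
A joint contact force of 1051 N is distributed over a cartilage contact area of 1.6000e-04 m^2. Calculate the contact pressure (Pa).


P = F / A
P = 1051 / 1.6000e-04
P = 6.5687e+06


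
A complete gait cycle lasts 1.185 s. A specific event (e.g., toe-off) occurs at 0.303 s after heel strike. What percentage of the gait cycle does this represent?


pct = (event_time / cycle_time) * 100
pct = (0.303 / 1.185) * 100
ratio = 0.2557
pct = 25.5696


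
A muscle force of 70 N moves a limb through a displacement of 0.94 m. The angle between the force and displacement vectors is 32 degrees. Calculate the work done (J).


W = F * d * cos(theta)
theta = 32 deg = 0.5585 rad
cos(theta) = 0.8480
W = 70 * 0.94 * 0.8480
W = 55.8016


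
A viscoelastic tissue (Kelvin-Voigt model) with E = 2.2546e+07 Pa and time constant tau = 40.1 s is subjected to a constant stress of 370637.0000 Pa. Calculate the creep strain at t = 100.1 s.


epsilon(t) = (sigma/E) * (1 - exp(-t/tau))
sigma/E = 370637.0000 / 2.2546e+07 = 0.0164
exp(-t/tau) = exp(-100.1 / 40.1) = 0.0824
epsilon = 0.0164 * (1 - 0.0824)
epsilon = 0.0151


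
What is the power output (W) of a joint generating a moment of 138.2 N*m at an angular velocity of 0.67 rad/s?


P = M * omega
P = 138.2 * 0.67
P = 92.5940


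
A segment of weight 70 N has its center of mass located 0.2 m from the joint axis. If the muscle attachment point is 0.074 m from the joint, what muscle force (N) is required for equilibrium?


F_muscle = W * d_load / d_muscle
F_muscle = 70 * 0.2 / 0.074
Numerator = 14.0000
F_muscle = 189.1892


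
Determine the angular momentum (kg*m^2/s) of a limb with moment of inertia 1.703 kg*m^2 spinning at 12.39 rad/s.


L = I * omega
L = 1.703 * 12.39
L = 21.1002


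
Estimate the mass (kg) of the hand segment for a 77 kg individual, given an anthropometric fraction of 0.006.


m_segment = body_mass * fraction
m_segment = 77 * 0.006
m_segment = 0.4620


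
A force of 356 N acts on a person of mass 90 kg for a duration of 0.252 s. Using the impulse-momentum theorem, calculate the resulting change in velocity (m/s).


J = F * dt = 356 * 0.252 = 89.7120 N*s
delta_v = J / m
delta_v = 89.7120 / 90
delta_v = 0.9968


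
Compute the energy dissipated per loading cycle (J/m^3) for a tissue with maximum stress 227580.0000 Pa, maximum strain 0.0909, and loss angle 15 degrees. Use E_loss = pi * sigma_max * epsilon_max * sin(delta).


E_loss = pi * sigma_max * epsilon_max * sin(delta)
delta = 15 deg = 0.2618 rad
sin(delta) = 0.2588
E_loss = pi * 227580.0000 * 0.0909 * 0.2588
E_loss = 16820.7006


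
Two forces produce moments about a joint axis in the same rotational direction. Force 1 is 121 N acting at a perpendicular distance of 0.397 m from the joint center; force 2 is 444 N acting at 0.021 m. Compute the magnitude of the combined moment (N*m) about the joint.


M = F1 * d1 + F2 * d2
M = 121 * 0.397 + 444 * 0.021
M = 48.0370 + 9.3240
M = 57.3610


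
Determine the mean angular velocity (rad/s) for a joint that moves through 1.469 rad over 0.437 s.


omega = delta_theta / delta_t
omega = 1.469 / 0.437
omega = 3.3616


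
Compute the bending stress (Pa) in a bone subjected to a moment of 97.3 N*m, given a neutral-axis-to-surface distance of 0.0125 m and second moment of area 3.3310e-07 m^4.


sigma = M * c / I
sigma = 97.3 * 0.0125 / 3.3310e-07
M * c = 1.2163
sigma = 3.6513e+06


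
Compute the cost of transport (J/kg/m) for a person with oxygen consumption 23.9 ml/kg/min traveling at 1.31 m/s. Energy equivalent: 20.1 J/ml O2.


Power per kg = VO2 * 20.1 / 60
Power per kg = 23.9 * 20.1 / 60 = 8.0065 W/kg
Cost = power_per_kg / speed
Cost = 8.0065 / 1.31
Cost = 6.1118


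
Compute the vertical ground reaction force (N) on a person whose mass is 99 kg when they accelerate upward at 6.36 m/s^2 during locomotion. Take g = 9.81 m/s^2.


GRF = m * (g + a)
GRF = 99 * (9.81 + 6.36)
GRF = 99 * 16.1700
GRF = 1600.8300


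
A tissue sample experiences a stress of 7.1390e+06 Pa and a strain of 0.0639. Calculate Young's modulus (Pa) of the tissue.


E = stress / strain
E = 7.1390e+06 / 0.0639
E = 1.1172e+08


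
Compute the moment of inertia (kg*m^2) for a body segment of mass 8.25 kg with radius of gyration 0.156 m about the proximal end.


I = m * k^2
I = 8.25 * 0.156^2
k^2 = 0.0243
I = 0.2008


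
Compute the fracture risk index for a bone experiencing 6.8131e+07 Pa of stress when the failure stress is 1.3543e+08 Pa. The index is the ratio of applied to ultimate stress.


FRI = applied / ultimate
FRI = 6.8131e+07 / 1.3543e+08
FRI = 0.5031


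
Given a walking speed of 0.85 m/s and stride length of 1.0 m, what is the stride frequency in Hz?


f = v / stride_length
f = 0.85 / 1.0
f = 0.8500


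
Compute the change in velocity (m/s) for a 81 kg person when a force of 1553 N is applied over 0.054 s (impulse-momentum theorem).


J = F * dt = 1553 * 0.054 = 83.8620 N*s
delta_v = J / m
delta_v = 83.8620 / 81
delta_v = 1.0353


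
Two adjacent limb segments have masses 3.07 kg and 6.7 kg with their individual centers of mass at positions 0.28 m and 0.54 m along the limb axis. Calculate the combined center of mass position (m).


COM = (m1*x1 + m2*x2) / (m1 + m2)
COM = (3.07*0.28 + 6.7*0.54) / (3.07 + 6.7)
Numerator = 4.4776
Denominator = 9.7700
COM = 0.4583


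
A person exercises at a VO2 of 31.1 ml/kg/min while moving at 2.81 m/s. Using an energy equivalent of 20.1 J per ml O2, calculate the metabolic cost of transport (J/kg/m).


Power per kg = VO2 * 20.1 / 60
Power per kg = 31.1 * 20.1 / 60 = 10.4185 W/kg
Cost = power_per_kg / speed
Cost = 10.4185 / 2.81
Cost = 3.7077


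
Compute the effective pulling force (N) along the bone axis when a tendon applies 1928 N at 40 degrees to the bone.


F_eff = F_tendon * cos(theta)
theta = 40 deg = 0.6981 rad
cos(theta) = 0.7660
F_eff = 1928 * 0.7660
F_eff = 1476.9337


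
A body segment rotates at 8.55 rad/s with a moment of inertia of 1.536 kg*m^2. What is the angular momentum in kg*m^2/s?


L = I * omega
L = 1.536 * 8.55
L = 13.1328


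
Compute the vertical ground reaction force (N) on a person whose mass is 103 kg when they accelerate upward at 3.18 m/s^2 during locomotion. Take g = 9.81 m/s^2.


GRF = m * (g + a)
GRF = 103 * (9.81 + 3.18)
GRF = 103 * 12.9900
GRF = 1337.9700


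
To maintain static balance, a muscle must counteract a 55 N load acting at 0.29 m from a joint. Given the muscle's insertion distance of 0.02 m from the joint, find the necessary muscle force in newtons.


F_muscle = W * d_load / d_muscle
F_muscle = 55 * 0.29 / 0.02
Numerator = 15.9500
F_muscle = 797.5000


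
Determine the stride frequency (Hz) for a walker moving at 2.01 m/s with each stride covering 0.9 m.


f = v / stride_length
f = 2.01 / 0.9
f = 2.2333


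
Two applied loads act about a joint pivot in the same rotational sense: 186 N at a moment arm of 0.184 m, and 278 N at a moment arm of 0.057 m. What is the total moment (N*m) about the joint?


M = F1 * d1 + F2 * d2
M = 186 * 0.184 + 278 * 0.057
M = 34.2240 + 15.8460
M = 50.0700


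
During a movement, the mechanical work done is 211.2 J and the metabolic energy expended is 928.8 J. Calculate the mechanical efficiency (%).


eta = (W_mech / E_meta) * 100
eta = (211.2 / 928.8) * 100
ratio = 0.2274
eta = 22.7390


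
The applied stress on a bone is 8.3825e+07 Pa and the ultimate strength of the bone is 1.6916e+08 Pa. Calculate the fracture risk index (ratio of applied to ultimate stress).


FRI = applied / ultimate
FRI = 8.3825e+07 / 1.6916e+08
FRI = 0.4955


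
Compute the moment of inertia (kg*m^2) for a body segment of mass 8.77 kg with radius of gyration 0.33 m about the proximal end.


I = m * k^2
I = 8.77 * 0.33^2
k^2 = 0.1089
I = 0.9551


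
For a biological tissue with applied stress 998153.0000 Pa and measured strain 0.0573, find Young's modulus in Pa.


E = stress / strain
E = 998153.0000 / 0.0573
E = 1.7420e+07


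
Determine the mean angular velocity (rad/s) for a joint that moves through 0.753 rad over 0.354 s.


omega = delta_theta / delta_t
omega = 0.753 / 0.354
omega = 2.1271


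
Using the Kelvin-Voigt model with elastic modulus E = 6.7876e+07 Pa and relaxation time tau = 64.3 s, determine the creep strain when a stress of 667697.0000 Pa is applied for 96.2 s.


epsilon(t) = (sigma/E) * (1 - exp(-t/tau))
sigma/E = 667697.0000 / 6.7876e+07 = 0.0098
exp(-t/tau) = exp(-96.2 / 64.3) = 0.2240
epsilon = 0.0098 * (1 - 0.2240)
epsilon = 0.0076


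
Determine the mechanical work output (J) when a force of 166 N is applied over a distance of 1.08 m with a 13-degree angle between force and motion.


W = F * d * cos(theta)
theta = 13 deg = 0.2269 rad
cos(theta) = 0.9744
W = 166 * 1.08 * 0.9744
W = 174.6851


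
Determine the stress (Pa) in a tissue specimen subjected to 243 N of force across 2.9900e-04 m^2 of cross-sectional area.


stress = F / A
stress = 243 / 2.9900e-04
stress = 812709.0301


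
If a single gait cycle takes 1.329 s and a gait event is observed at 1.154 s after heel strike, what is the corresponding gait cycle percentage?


pct = (event_time / cycle_time) * 100
pct = (1.154 / 1.329) * 100
ratio = 0.8683
pct = 86.8322


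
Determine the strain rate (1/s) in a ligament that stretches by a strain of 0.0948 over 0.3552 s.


strain_rate = delta_strain / delta_t
strain_rate = 0.0948 / 0.3552
strain_rate = 0.2669


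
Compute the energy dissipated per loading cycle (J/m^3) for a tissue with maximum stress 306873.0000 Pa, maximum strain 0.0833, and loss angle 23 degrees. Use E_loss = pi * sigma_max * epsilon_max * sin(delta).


E_loss = pi * sigma_max * epsilon_max * sin(delta)
delta = 23 deg = 0.4014 rad
sin(delta) = 0.3907
E_loss = pi * 306873.0000 * 0.0833 * 0.3907
E_loss = 31378.4556


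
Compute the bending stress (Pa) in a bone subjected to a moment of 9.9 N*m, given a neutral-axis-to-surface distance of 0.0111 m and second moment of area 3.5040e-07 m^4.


sigma = M * c / I
sigma = 9.9 * 0.0111 / 3.5040e-07
M * c = 0.1099
sigma = 313613.0137


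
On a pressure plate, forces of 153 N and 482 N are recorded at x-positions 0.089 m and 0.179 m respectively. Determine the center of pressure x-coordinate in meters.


COP_x = (F1*x1 + F2*x2) / (F1 + F2)
COP_x = (153*0.089 + 482*0.179) / (153 + 482)
Numerator = 99.8950
Denominator = 635
COP_x = 0.1573


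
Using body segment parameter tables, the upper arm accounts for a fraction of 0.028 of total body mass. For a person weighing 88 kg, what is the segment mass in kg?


m_segment = body_mass * fraction
m_segment = 88 * 0.028
m_segment = 2.4640


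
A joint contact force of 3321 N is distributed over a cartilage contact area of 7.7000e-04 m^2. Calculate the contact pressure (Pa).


P = F / A
P = 3321 / 7.7000e-04
P = 4.3130e+06


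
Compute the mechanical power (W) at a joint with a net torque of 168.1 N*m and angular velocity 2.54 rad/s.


P = M * omega
P = 168.1 * 2.54
P = 426.9740


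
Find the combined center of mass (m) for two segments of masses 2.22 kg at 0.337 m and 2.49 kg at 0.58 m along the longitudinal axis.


COM = (m1*x1 + m2*x2) / (m1 + m2)
COM = (2.22*0.337 + 2.49*0.58) / (2.22 + 2.49)
Numerator = 2.1923
Denominator = 4.7100
COM = 0.4655


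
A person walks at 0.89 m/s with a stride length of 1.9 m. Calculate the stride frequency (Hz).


f = v / stride_length
f = 0.89 / 1.9
f = 0.4684


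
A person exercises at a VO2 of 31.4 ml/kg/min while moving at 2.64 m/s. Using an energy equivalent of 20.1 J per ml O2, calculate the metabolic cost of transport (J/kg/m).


Power per kg = VO2 * 20.1 / 60
Power per kg = 31.4 * 20.1 / 60 = 10.5190 W/kg
Cost = power_per_kg / speed
Cost = 10.5190 / 2.64
Cost = 3.9845


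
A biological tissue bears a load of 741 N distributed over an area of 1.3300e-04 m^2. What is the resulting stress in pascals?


stress = F / A
stress = 741 / 1.3300e-04
stress = 5.5714e+06


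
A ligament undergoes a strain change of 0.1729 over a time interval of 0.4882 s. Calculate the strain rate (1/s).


strain_rate = delta_strain / delta_t
strain_rate = 0.1729 / 0.4882
strain_rate = 0.3542


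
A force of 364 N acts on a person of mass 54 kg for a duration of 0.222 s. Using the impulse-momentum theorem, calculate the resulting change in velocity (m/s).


J = F * dt = 364 * 0.222 = 80.8080 N*s
delta_v = J / m
delta_v = 80.8080 / 54
delta_v = 1.4964


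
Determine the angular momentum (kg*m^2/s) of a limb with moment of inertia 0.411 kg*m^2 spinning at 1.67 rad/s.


L = I * omega
L = 0.411 * 1.67
L = 0.6864


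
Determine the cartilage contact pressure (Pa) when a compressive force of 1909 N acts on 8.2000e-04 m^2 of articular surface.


P = F / A
P = 1909 / 8.2000e-04
P = 2.3280e+06


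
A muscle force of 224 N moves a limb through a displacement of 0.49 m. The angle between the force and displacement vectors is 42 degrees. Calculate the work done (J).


W = F * d * cos(theta)
theta = 42 deg = 0.7330 rad
cos(theta) = 0.7431
W = 224 * 0.49 * 0.7431
W = 81.5676


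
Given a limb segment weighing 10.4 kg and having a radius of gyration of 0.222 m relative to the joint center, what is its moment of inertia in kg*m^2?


I = m * k^2
I = 10.4 * 0.222^2
k^2 = 0.0493
I = 0.5126


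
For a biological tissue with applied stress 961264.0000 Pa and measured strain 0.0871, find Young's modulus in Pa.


E = stress / strain
E = 961264.0000 / 0.0871
E = 1.1036e+07


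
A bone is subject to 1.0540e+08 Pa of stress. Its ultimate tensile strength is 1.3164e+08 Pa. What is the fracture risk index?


FRI = applied / ultimate
FRI = 1.0540e+08 / 1.3164e+08
FRI = 0.8007


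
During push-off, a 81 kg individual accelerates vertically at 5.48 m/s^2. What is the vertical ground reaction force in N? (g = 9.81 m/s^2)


GRF = m * (g + a)
GRF = 81 * (9.81 + 5.48)
GRF = 81 * 15.2900
GRF = 1238.4900


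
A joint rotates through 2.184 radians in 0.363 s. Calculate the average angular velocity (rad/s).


omega = delta_theta / delta_t
omega = 2.184 / 0.363
omega = 6.0165


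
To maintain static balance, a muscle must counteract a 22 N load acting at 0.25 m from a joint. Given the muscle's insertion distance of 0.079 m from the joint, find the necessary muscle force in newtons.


F_muscle = W * d_load / d_muscle
F_muscle = 22 * 0.25 / 0.079
Numerator = 5.5000
F_muscle = 69.6203


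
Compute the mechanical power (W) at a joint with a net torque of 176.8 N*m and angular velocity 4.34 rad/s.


P = M * omega
P = 176.8 * 4.34
P = 767.3120


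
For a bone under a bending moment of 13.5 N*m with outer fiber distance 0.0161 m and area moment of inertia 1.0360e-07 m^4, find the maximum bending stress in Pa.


sigma = M * c / I
sigma = 13.5 * 0.0161 / 1.0360e-07
M * c = 0.2173
sigma = 2.0980e+06


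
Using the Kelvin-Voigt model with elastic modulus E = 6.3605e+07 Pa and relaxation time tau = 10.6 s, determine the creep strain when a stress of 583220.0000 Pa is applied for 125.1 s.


epsilon(t) = (sigma/E) * (1 - exp(-t/tau))
sigma/E = 583220.0000 / 6.3605e+07 = 0.0092
exp(-t/tau) = exp(-125.1 / 10.6) = 7.4904e-06
epsilon = 0.0092 * (1 - 7.4904e-06)
epsilon = 0.0092


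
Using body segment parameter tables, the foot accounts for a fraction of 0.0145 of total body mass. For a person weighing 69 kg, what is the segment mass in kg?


m_segment = body_mass * fraction
m_segment = 69 * 0.0145
m_segment = 1.0005


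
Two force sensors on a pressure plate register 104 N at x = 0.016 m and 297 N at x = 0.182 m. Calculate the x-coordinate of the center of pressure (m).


COP_x = (F1*x1 + F2*x2) / (F1 + F2)
COP_x = (104*0.016 + 297*0.182) / (104 + 297)
Numerator = 55.7180
Denominator = 401
COP_x = 0.1389


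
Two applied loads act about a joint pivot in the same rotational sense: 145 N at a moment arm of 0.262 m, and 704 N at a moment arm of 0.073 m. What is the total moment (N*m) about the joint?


M = F1 * d1 + F2 * d2
M = 145 * 0.262 + 704 * 0.073
M = 37.9900 + 51.3920
M = 89.3820


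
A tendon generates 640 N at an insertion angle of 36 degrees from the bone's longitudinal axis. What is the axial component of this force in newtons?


F_eff = F_tendon * cos(theta)
theta = 36 deg = 0.6283 rad
cos(theta) = 0.8090
F_eff = 640 * 0.8090
F_eff = 517.7709


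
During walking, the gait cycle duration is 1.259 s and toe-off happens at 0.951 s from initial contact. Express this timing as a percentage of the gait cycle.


pct = (event_time / cycle_time) * 100
pct = (0.951 / 1.259) * 100
ratio = 0.7554
pct = 75.5361


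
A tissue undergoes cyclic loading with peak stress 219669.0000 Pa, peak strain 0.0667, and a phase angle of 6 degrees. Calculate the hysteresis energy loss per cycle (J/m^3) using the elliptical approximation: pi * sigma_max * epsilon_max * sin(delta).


E_loss = pi * sigma_max * epsilon_max * sin(delta)
delta = 6 deg = 0.1047 rad
sin(delta) = 0.1045
E_loss = pi * 219669.0000 * 0.0667 * 0.1045
E_loss = 4811.4840


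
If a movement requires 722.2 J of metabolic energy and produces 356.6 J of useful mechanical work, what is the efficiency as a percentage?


eta = (W_mech / E_meta) * 100
eta = (356.6 / 722.2) * 100
ratio = 0.4938
eta = 49.3769


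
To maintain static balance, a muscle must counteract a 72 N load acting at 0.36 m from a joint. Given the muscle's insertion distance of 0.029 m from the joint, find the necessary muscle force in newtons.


F_muscle = W * d_load / d_muscle
F_muscle = 72 * 0.36 / 0.029
Numerator = 25.9200
F_muscle = 893.7931


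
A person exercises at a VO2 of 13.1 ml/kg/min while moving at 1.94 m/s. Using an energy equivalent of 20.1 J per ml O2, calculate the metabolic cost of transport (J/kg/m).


Power per kg = VO2 * 20.1 / 60
Power per kg = 13.1 * 20.1 / 60 = 4.3885 W/kg
Cost = power_per_kg / speed
Cost = 4.3885 / 1.94
Cost = 2.2621


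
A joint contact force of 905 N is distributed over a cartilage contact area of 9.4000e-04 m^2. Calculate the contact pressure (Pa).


P = F / A
P = 905 / 9.4000e-04
P = 962765.9574


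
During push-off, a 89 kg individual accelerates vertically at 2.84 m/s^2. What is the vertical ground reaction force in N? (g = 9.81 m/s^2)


GRF = m * (g + a)
GRF = 89 * (9.81 + 2.84)
GRF = 89 * 12.6500
GRF = 1125.8500


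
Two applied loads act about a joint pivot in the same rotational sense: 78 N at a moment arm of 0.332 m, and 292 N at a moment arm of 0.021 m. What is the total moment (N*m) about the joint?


M = F1 * d1 + F2 * d2
M = 78 * 0.332 + 292 * 0.021
M = 25.8960 + 6.1320
M = 32.0280


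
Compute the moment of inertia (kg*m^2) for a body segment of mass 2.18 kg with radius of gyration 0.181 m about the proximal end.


I = m * k^2
I = 2.18 * 0.181^2
k^2 = 0.0328
I = 0.0714


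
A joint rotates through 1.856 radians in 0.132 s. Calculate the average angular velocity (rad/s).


omega = delta_theta / delta_t
omega = 1.856 / 0.132
omega = 14.0606


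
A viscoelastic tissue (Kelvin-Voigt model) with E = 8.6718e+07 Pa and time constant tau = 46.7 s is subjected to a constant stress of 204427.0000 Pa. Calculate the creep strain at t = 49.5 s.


epsilon(t) = (sigma/E) * (1 - exp(-t/tau))
sigma/E = 204427.0000 / 8.6718e+07 = 0.0024
exp(-t/tau) = exp(-49.5 / 46.7) = 0.3465
epsilon = 0.0024 * (1 - 0.3465)
epsilon = 0.0015


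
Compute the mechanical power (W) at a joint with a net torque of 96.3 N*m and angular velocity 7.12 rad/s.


P = M * omega
P = 96.3 * 7.12
P = 685.6560


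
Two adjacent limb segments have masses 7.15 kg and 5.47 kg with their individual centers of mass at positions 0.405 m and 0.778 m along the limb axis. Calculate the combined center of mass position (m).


COM = (m1*x1 + m2*x2) / (m1 + m2)
COM = (7.15*0.405 + 5.47*0.778) / (7.15 + 5.47)
Numerator = 7.1514
Denominator = 12.6200
COM = 0.5667


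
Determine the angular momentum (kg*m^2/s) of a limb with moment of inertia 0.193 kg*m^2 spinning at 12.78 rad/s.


L = I * omega
L = 0.193 * 12.78
L = 2.4665


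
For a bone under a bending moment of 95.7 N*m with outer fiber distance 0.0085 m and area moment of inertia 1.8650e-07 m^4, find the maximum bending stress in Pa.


sigma = M * c / I
sigma = 95.7 * 0.0085 / 1.8650e-07
M * c = 0.8135
sigma = 4.3617e+06


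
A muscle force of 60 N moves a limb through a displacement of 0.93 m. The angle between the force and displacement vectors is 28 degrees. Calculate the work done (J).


W = F * d * cos(theta)
theta = 28 deg = 0.4887 rad
cos(theta) = 0.8829
W = 60 * 0.93 * 0.8829
W = 49.2685


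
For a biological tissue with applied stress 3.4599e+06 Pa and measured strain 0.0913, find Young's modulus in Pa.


E = stress / strain
E = 3.4599e+06 / 0.0913
E = 3.7896e+07


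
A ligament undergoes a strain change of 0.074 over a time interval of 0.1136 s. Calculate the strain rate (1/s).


strain_rate = delta_strain / delta_t
strain_rate = 0.074 / 0.1136
strain_rate = 0.6514


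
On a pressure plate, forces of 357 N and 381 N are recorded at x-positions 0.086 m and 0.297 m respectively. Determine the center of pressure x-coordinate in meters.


COP_x = (F1*x1 + F2*x2) / (F1 + F2)
COP_x = (357*0.086 + 381*0.297) / (357 + 381)
Numerator = 143.8590
Denominator = 738
COP_x = 0.1949


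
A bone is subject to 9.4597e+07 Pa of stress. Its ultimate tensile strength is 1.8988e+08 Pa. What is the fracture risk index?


FRI = applied / ultimate
FRI = 9.4597e+07 / 1.8988e+08
FRI = 0.4982


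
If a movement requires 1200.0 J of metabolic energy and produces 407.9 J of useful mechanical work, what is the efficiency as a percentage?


eta = (W_mech / E_meta) * 100
eta = (407.9 / 1200.0) * 100
ratio = 0.3399
eta = 33.9917


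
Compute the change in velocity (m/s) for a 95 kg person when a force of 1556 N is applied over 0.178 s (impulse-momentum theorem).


J = F * dt = 1556 * 0.178 = 276.9680 N*s
delta_v = J / m
delta_v = 276.9680 / 95
delta_v = 2.9155


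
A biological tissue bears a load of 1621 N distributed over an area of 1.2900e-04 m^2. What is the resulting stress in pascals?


stress = F / A
stress = 1621 / 1.2900e-04
stress = 1.2566e+07


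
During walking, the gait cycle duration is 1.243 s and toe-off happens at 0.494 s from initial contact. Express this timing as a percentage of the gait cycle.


pct = (event_time / cycle_time) * 100
pct = (0.494 / 1.243) * 100
ratio = 0.3974
pct = 39.7426


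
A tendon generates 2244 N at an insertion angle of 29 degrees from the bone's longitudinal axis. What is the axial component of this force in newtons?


F_eff = F_tendon * cos(theta)
theta = 29 deg = 0.5061 rad
cos(theta) = 0.8746
F_eff = 2244 * 0.8746
F_eff = 1962.6466


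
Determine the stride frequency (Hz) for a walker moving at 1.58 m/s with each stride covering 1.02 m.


f = v / stride_length
f = 1.58 / 1.02
f = 1.5490


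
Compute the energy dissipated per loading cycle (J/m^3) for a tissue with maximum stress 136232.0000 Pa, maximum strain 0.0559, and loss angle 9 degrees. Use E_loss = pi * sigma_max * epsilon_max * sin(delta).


E_loss = pi * sigma_max * epsilon_max * sin(delta)
delta = 9 deg = 0.1571 rad
sin(delta) = 0.1564
E_loss = pi * 136232.0000 * 0.0559 * 0.1564
E_loss = 3742.5986


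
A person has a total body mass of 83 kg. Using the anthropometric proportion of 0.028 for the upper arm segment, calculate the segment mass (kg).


m_segment = body_mass * fraction
m_segment = 83 * 0.028
m_segment = 2.3240


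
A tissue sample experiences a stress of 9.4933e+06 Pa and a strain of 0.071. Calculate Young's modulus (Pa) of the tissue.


E = stress / strain
E = 9.4933e+06 / 0.071
E = 1.3371e+08


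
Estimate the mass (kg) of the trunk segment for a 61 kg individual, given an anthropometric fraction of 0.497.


m_segment = body_mass * fraction
m_segment = 61 * 0.497
m_segment = 30.3170


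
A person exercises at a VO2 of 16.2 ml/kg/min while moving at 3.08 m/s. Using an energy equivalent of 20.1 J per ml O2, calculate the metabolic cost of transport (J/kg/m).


Power per kg = VO2 * 20.1 / 60
Power per kg = 16.2 * 20.1 / 60 = 5.4270 W/kg
Cost = power_per_kg / speed
Cost = 5.4270 / 3.08
Cost = 1.7620


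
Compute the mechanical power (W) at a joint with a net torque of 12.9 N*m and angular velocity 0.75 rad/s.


P = M * omega
P = 12.9 * 0.75
P = 9.6750


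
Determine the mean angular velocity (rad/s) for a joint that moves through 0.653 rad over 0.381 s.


omega = delta_theta / delta_t
omega = 0.653 / 0.381
omega = 1.7139


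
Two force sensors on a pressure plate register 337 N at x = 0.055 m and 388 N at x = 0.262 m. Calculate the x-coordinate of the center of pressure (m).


COP_x = (F1*x1 + F2*x2) / (F1 + F2)
COP_x = (337*0.055 + 388*0.262) / (337 + 388)
Numerator = 120.1910
Denominator = 725
COP_x = 0.1658


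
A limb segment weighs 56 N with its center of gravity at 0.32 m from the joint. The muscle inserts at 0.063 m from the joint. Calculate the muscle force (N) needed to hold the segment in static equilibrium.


F_muscle = W * d_load / d_muscle
F_muscle = 56 * 0.32 / 0.063
Numerator = 17.9200
F_muscle = 284.4444


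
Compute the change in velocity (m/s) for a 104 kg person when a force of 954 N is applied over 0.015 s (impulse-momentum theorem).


J = F * dt = 954 * 0.015 = 14.3100 N*s
delta_v = J / m
delta_v = 14.3100 / 104
delta_v = 0.1376


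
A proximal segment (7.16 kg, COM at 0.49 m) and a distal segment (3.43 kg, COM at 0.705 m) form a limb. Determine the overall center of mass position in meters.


COM = (m1*x1 + m2*x2) / (m1 + m2)
COM = (7.16*0.49 + 3.43*0.705) / (7.16 + 3.43)
Numerator = 5.9265
Denominator = 10.5900
COM = 0.5596


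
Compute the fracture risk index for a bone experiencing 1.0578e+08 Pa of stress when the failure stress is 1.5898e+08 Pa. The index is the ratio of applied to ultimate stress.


FRI = applied / ultimate
FRI = 1.0578e+08 / 1.5898e+08
FRI = 0.6654


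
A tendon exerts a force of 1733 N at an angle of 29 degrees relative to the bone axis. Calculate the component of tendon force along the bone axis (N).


F_eff = F_tendon * cos(theta)
theta = 29 deg = 0.5061 rad
cos(theta) = 0.8746
F_eff = 1733 * 0.8746
F_eff = 1515.7160


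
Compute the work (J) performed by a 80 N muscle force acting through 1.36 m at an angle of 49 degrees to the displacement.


W = F * d * cos(theta)
theta = 49 deg = 0.8552 rad
cos(theta) = 0.6561
W = 80 * 1.36 * 0.6561
W = 71.3792


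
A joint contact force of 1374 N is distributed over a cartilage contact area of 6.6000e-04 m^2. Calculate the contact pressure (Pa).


P = F / A
P = 1374 / 6.6000e-04
P = 2.0818e+06


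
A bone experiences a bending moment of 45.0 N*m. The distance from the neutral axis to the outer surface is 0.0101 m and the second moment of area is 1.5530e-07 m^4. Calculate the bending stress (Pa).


sigma = M * c / I
sigma = 45.0 * 0.0101 / 1.5530e-07
M * c = 0.4545
sigma = 2.9266e+06


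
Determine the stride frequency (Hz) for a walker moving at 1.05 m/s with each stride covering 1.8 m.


f = v / stride_length
f = 1.05 / 1.8
f = 0.5833


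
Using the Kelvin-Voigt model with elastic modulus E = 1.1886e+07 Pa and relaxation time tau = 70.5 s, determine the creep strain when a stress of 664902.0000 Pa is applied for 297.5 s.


epsilon(t) = (sigma/E) * (1 - exp(-t/tau))
sigma/E = 664902.0000 / 1.1886e+07 = 0.0559
exp(-t/tau) = exp(-297.5 / 70.5) = 0.0147
epsilon = 0.0559 * (1 - 0.0147)
epsilon = 0.0551


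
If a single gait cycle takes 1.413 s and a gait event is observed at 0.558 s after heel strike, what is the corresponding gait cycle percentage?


pct = (event_time / cycle_time) * 100
pct = (0.558 / 1.413) * 100
ratio = 0.3949
pct = 39.4904


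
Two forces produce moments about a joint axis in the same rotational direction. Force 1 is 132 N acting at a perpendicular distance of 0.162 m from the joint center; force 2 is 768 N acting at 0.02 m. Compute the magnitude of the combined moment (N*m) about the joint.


M = F1 * d1 + F2 * d2
M = 132 * 0.162 + 768 * 0.02
M = 21.3840 + 15.3600
M = 36.7440


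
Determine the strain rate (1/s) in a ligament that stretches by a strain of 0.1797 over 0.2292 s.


strain_rate = delta_strain / delta_t
strain_rate = 0.1797 / 0.2292
strain_rate = 0.7840


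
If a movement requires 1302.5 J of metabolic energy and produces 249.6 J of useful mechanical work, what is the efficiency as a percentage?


eta = (W_mech / E_meta) * 100
eta = (249.6 / 1302.5) * 100
ratio = 0.1916
eta = 19.1631


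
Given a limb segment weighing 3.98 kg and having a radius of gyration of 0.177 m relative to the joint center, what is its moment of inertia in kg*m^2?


I = m * k^2
I = 3.98 * 0.177^2
k^2 = 0.0313
I = 0.1247


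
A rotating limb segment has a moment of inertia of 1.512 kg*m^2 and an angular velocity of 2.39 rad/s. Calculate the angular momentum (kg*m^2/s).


L = I * omega
L = 1.512 * 2.39
L = 3.6137


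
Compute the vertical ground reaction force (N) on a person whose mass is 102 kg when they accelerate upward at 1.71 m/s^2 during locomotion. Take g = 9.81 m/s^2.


GRF = m * (g + a)
GRF = 102 * (9.81 + 1.71)
GRF = 102 * 11.5200
GRF = 1175.0400


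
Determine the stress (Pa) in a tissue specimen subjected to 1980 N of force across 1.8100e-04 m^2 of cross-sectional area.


stress = F / A
stress = 1980 / 1.8100e-04
stress = 1.0939e+07


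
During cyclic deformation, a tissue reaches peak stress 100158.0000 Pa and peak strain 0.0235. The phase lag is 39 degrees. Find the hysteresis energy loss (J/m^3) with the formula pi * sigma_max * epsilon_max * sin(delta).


E_loss = pi * sigma_max * epsilon_max * sin(delta)
delta = 39 deg = 0.6807 rad
sin(delta) = 0.6293
E_loss = pi * 100158.0000 * 0.0235 * 0.6293
E_loss = 4653.4514


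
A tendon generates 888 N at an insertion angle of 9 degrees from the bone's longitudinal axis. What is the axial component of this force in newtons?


F_eff = F_tendon * cos(theta)
theta = 9 deg = 0.1571 rad
cos(theta) = 0.9877
F_eff = 888 * 0.9877
F_eff = 877.0672


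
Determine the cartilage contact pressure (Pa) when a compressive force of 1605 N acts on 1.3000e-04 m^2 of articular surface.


P = F / A
P = 1605 / 1.3000e-04
P = 1.2346e+07


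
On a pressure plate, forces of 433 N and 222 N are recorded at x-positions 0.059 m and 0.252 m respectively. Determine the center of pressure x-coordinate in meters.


COP_x = (F1*x1 + F2*x2) / (F1 + F2)
COP_x = (433*0.059 + 222*0.252) / (433 + 222)
Numerator = 81.4910
Denominator = 655
COP_x = 0.1244


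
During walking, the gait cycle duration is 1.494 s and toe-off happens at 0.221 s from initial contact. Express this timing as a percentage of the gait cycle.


pct = (event_time / cycle_time) * 100
pct = (0.221 / 1.494) * 100
ratio = 0.1479
pct = 14.7925


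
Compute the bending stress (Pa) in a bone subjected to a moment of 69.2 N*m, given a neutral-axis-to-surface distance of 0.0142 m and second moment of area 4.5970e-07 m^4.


sigma = M * c / I
sigma = 69.2 * 0.0142 / 4.5970e-07
M * c = 0.9826
sigma = 2.1376e+06


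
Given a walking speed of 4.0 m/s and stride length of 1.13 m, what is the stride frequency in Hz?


f = v / stride_length
f = 4.0 / 1.13
f = 3.5398


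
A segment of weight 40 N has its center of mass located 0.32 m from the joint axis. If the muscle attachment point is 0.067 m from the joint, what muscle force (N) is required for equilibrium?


F_muscle = W * d_load / d_muscle
F_muscle = 40 * 0.32 / 0.067
Numerator = 12.8000
F_muscle = 191.0448


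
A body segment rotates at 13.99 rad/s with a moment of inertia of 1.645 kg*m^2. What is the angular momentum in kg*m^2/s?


L = I * omega
L = 1.645 * 13.99
L = 23.0136


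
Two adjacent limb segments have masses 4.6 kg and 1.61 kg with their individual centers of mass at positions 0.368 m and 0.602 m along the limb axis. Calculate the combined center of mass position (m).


COM = (m1*x1 + m2*x2) / (m1 + m2)
COM = (4.6*0.368 + 1.61*0.602) / (4.6 + 1.61)
Numerator = 2.6620
Denominator = 6.2100
COM = 0.4287


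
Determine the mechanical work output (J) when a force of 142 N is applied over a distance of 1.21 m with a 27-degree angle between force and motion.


W = F * d * cos(theta)
theta = 27 deg = 0.4712 rad
cos(theta) = 0.8910
W = 142 * 1.21 * 0.8910
W = 153.0927


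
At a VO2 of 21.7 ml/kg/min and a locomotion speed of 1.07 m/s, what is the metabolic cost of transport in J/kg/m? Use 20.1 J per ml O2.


Power per kg = VO2 * 20.1 / 60
Power per kg = 21.7 * 20.1 / 60 = 7.2695 W/kg
Cost = power_per_kg / speed
Cost = 7.2695 / 1.07
Cost = 6.7939


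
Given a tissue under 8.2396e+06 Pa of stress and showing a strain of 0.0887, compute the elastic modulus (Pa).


E = stress / strain
E = 8.2396e+06 / 0.0887
E = 9.2893e+07


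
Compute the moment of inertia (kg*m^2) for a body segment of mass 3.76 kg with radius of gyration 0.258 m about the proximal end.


I = m * k^2
I = 3.76 * 0.258^2
k^2 = 0.0666
I = 0.2503


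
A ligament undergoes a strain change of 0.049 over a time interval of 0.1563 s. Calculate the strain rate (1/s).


strain_rate = delta_strain / delta_t
strain_rate = 0.049 / 0.1563
strain_rate = 0.3135


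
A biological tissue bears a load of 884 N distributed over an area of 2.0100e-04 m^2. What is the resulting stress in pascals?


stress = F / A
stress = 884 / 2.0100e-04
stress = 4.3980e+06


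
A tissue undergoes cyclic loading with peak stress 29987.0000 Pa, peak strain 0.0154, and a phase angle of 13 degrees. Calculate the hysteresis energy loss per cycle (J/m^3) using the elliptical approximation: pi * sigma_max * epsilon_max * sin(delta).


E_loss = pi * sigma_max * epsilon_max * sin(delta)
delta = 13 deg = 0.2269 rad
sin(delta) = 0.2250
E_loss = pi * 29987.0000 * 0.0154 * 0.2250
E_loss = 326.3560
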